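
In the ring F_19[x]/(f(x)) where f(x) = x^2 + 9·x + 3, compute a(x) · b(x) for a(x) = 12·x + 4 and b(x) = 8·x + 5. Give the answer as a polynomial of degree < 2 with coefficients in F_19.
Multiply as integer polynomials: a · b = 96·x^2 + 92·x + 20. Reducing coefficients mod 19: a · b ≡ x^2 + 16·x + 1. Now divide by f(x) = x^2 + 9·x + 3 in F_19[x], eliminating the leading term at each step:
  leading term x^2: subtract (1)·f(x) = x^2 + 9·x + 3, leaving 7·x + 17 (coefficients mod 19)
The degree is now < 2, so this is the remainder. Hence a · b ≡ 7·x + 17 in F_19[x]/(f).

Final answer: a · b ≡ 7·x + 17 (mod f(x))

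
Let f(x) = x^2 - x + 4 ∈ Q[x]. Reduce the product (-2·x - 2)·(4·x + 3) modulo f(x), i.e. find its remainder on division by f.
First multiply in Q[x] without reducing: a · b = -8·x^2 - 14·x - 6. Now divide by f(x) = x^2 - x + 4, eliminating the leading term at each step:
  leading term -8·x^2: subtract (-8)·f(x) = -8·x^2 + 8·x - 32, leaving 26 - 22·x
The degree is now < 2, so this is the remainder. Hence a · b ≡ 26 - 22·x in Q[x]/(f).

Final answer: a · b ≡ 26 - 22·x (mod f(x))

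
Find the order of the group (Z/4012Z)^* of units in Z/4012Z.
(Z/4012Z)^* consists of the classes a with gcd(a, 4012) = 1, so its order is φ(4012). φ is multiplicative, with φ(p^e) = p^e − p^(e−1). Factorise 4012 = 2^2 · 17 · 59. Then
  φ(4012) = (2^2 − 2^1) · (17 − 1) · (59 − 1) = 2 · 16 · 58 = 1856.
Thus |(Z/4012Z)^*| = 1856.

Final answer: |(Z/4012Z)^*| = 1856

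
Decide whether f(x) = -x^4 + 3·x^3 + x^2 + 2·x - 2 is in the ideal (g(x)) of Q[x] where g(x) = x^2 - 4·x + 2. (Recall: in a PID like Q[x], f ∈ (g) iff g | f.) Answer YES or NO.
In Q[x] the ideal (g) consists of all multiples of g, so f ∈ (g) iff g | f, i.e. iff the remainder of f on division by g is 0. Divide f by g (g is monic, so eliminate the leading term of the running remainder at each step):
  leading term -x^4: subtract (-x^2)·g(x) = -x^4 + 4·x^3 - 2·x^2, leaving -x^3 + 3·x^2 + 2·x - 2
  leading term -x^3: subtract (-x)·g(x) = -x^3 + 4·x^2 - 2·x, leaving -x^2 + 4·x - 2
  leading term -x^2: subtract (-1)·g(x) = -x^2 + 4·x - 2, leaving 0
The remainder is 0, so f(x) = g(x) · h(x) with h(x) = -x^2 - x - 1. Hence g | f, i.e. f ∈ (g).

Final answer: YES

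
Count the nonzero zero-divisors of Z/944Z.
Z/944Z has 479 nonzero zero-divisors

In Z/944Z each nonzero element is either a unit (gcd with 944 is 1) or a zero-divisor (gcd > 1). The number of units is φ(944): factorise 944 = 2^4 · 59, so φ(944) = (2^4 − 2^3) · (59 − 1) = 8 · 58 = 464. The nonzero elements number 944 − 1 = 943. Hence the nonzero zero-divisors number 943 − 464 = 479.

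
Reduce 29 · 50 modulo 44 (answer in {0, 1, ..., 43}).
42

Reduce the factors first: 50 ≡ 6 (mod 44), so 29 · 50 ≡ 29 · 6 (mod 44). 29 · 6 = 174. Dividing by 44: 174 = 3·44 + 42. So (29 · 50) mod 44 = 42.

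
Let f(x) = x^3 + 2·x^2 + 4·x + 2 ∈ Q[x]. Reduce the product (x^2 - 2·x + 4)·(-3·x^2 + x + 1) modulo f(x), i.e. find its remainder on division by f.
First multiply in Q[x] without reducing: a · b = -3·x^4 + 7·x^3 - 13·x^2 + 2·x + 4. Now divide by f(x) = x^3 + 2·x^2 + 4·x + 2, eliminating the leading term at each step:
  leading term -3·x^4: subtract (-3·x)·f(x) = -3·x^4 - 6·x^3 - 12·x^2 - 6·x, leaving 13·x^3 - x^2 + 8·x + 4
  leading term 13·x^3: subtract (13)·f(x) = 13·x^3 + 26·x^2 + 52·x + 26, leaving -27·x^2 - 44·x - 22
The degree is now < 3, so this is the remainder. Hence a · b ≡ -27·x^2 - 44·x - 22 in Q[x]/(f).

Final answer: a · b ≡ -27·x^2 - 44·x - 22 (mod f(x))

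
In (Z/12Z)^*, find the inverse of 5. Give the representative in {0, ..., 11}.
5^(−1) ≡ 5 (mod 12)

Apply the extended Euclidean algorithm to (12, 5), tracking rows (r, s, t) with s·12 + t·5 = r. Each division r_prev = q·r_cur + r_new produces the new row as (previous row) − q·(current row):
  row A: (12, 1, 0)   [1·12 + 0·5 = 12]
  row B: (5, 0, 1)   [0·12 + 1·5 = 5]
  12 = 2·5 + 2   → row C = row A − 2·row B = (2, 1, −2)   [check: 1·12 − 2·5 = 2]
  5 = 2·2 + 1   → row D = row B − 2·row C = (1, −2, 5)   [check: −2·12 + 5·5 = 1]
  2 = 2·1 + 0   → remainder 0, stop. gcd = 1 (last nonzero row D).
The gcd is 1, so 5 is invertible mod 12. The last nonzero row gives −2·12 + 5·5 = 1, so t = 5. So 5^(−1) ≡ 5 (mod 12). Verify: 5 · 5 = 25 ≡ 1 (mod 12). ✓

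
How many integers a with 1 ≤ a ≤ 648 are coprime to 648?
The number of a ∈ {1, ..., 648} with gcd(a, 648) = 1 is by definition Euler's totient φ(648). φ is multiplicative, with φ(p^e) = p^e − p^(e−1). Factorise 648 = 2^3 · 3^4. Then
  φ(648) = (2^3 − 2^2) · (3^4 − 3^3) = 4 · 54 = 216.
So there are 216 such integers.

Final answer: 216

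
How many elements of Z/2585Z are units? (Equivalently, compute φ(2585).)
An element a ∈ Z/2585Z is a unit iff gcd(a, 2585) = 1, so the number of units is φ(2585). φ is multiplicative, with φ(p^e) = p^e − p^(e−1). Factorise 2585 = 5 · 11 · 47. Then
  φ(2585) = (5 − 1) · (11 − 1) · (47 − 1) = 4 · 10 · 46 = 1840.

Final answer: Z/2585Z has φ(2585) = 1840 units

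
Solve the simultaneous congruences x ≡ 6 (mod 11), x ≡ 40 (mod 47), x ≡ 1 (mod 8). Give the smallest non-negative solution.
The moduli 11, 47, 8 are pairwise coprime, so by the CRT there is a unique solution mod 11·47·8 = 4136.
Solve by successive substitution. Start with x ≡ 6 (mod 11).
  Combine with x ≡ 40 (mod 47): write x = 6 + 11·t and require 6 + 11·t ≡ 40 (mod 47), i.e. 11·t ≡ 40 − 6 ≡ 34 (mod 47). Since 11^(−1) ≡ 30 (mod 47), t ≡ 30·34 ≡ 33 (mod 47). So x ≡ 6 + 11·33 = 369 (mod 517).
  Combine with x ≡ 1 (mod 8): write x = 369 + 517·t and require 369 + 517·t ≡ 1 (mod 8), i.e. 517·t ≡ 1 − 369 ≡ 0 (mod 8). Since 517^(−1) ≡ 5 (mod 8) (517 ≡ 5 (mod 8)), t ≡ 5·0 ≡ 0 (mod 8). So x ≡ 369 + 517·0 = 369 (mod 4136).
Unique solution in [0, 4136): x = 369.

Final answer: x ≡ 369 (mod 4136); the representative in [0, 4136) is 369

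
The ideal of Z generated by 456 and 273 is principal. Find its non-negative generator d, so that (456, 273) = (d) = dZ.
(456, 273) = (3); d = 3

In the PID Z, (a, b) is generated by gcd(a, b). Compute gcd(456, 273) with the extended Euclidean algorithm, tracking rows (r, s, t) with s·456 + t·273 = r:
  row A: (456, 1, 0)   [1·456 + 0·273 = 456]
  row B: (273, 0, 1)   [0·456 + 1·273 = 273]
  456 = 1·273 + 183   → row C = row A − 1·row B = (183, 1, −1)   [check: 1·456 − 1·273 = 183]
  273 = 1·183 + 90   → row D = row B − 1·row C = (90, −1, 2)   [check: −1·456 + 2·273 = 90]
  183 = 2·90 + 3   → row E = row C − 2·row D = (3, 3, −5)   [check: 3·456 − 5·273 = 3]
  90 = 30·3 + 0   → remainder 0, stop. gcd = 3 (last nonzero row E).
So gcd(456, 273) = 3, with Bézout identity 3·456 − 5·273 = 3. Containment (⊇): the Bézout identity exhibits 3 as an element of (456, 273), giving (3) ⊆ (456, 273). Containment (⊆): since 3 | 456 and 3 | 273 (456 = 3·152, 273 = 3·91), every Z-linear combination of 456 and 273 is divisible by 3, so (456, 273) ⊆ (3). Therefore (456, 273) = (3), d = 3.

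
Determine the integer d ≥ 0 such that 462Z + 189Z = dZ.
(462, 189) = (21); d = 21

In the PID Z, (a, b) is generated by gcd(a, b). Compute gcd(462, 189) with the extended Euclidean algorithm, tracking rows (r, s, t) with s·462 + t·189 = r:
  row A: (462, 1, 0)   [1·462 + 0·189 = 462]
  row B: (189, 0, 1)   [0·462 + 1·189 = 189]
  462 = 2·189 + 84   → row C = row A − 2·row B = (84, 1, −2)   [check: 1·462 − 2·189 = 84]
  189 = 2·84 + 21   → row D = row B − 2·row C = (21, −2, 5)   [check: −2·462 + 5·189 = 21]
  84 = 4·21 + 0   → remainder 0, stop. gcd = 21 (last nonzero row D).
So gcd(462, 189) = 21, with Bézout identity −2·462 + 5·189 = 21. Containment (⊇): the Bézout identity exhibits 21 as an element of (462, 189), giving (21) ⊆ (462, 189). Containment (⊆): since 21 | 462 and 21 | 189 (462 = 21·22, 189 = 21·9), every Z-linear combination of 462 and 189 is divisible by 21, so (462, 189) ⊆ (21). Therefore (462, 189) = (21), d = 21.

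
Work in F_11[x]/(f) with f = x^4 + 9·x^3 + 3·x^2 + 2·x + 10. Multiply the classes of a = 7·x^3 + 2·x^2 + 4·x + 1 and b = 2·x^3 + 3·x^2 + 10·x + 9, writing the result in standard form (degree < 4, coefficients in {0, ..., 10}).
a · b ≡ 8·x^3 + 9·x^2 + x + 3 (mod f(x))

Multiply as integer polynomials: a · b = 14·x^6 + 25·x^5 + 84·x^4 + 97·x^3 + 61·x^2 + 46·x + 9. Reducing coefficients mod 11: a · b ≡ 3·x^6 + 3·x^5 + 7·x^4 + 9·x^3 + 6·x^2 + 2·x + 9. Now divide by f(x) = x^4 + 9·x^3 + 3·x^2 + 2·x + 10 in F_11[x], eliminating the leading term at each step:
  leading term 3·x^6: subtract (3·x^2)·f(x) = 3·x^6 + 5·x^5 + 9·x^4 + 6·x^3 + 8·x^2, leaving 9·x^5 + 9·x^4 + 3·x^3 + 9·x^2 + 2·x + 9 (coefficients mod 11)
  leading term 9·x^5: subtract (9·x)·f(x) = 9·x^5 + 4·x^4 + 5·x^3 + 7·x^2 + 2·x, leaving 5·x^4 + 9·x^3 + 2·x^2 + 9 (coefficients mod 11)
  leading term 5·x^4: subtract (5)·f(x) = 5·x^4 + x^3 + 4·x^2 + 10·x + 6, leaving 8·x^3 + 9·x^2 + x + 3 (coefficients mod 11)
The degree is now < 4, so this is the remainder. Hence a · b ≡ 8·x^3 + 9·x^2 + x + 3 in F_11[x]/(f).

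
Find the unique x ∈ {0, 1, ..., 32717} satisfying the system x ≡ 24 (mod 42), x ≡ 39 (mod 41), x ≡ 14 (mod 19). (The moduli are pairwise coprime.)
The moduli 42, 41, 19 are pairwise coprime, so by the CRT there is a unique solution mod 42·41·19 = 32718.
Solve by successive substitution. Start with x ≡ 24 (mod 42).
  Combine with x ≡ 39 (mod 41): write x = 24 + 42·t and require 24 + 42·t ≡ 39 (mod 41), i.e. 42·t ≡ 39 − 24 ≡ 15 (mod 41). Since 42^(−1) ≡ 1 (mod 41) (42 ≡ 1 (mod 41)), t ≡ 1·15 ≡ 15 (mod 41). So x ≡ 24 + 42·15 = 654 (mod 1722).
  Combine with x ≡ 14 (mod 19): write x = 654 + 1722·t and require 654 + 1722·t ≡ 14 (mod 19), i.e. 1722·t ≡ 14 − 654 ≡ 6 (mod 19). Since 1722^(−1) ≡ 8 (mod 19) (1722 ≡ 12 (mod 19)), t ≡ 8·6 ≡ 10 (mod 19). So x ≡ 654 + 1722·10 = 17874 (mod 32718).
Unique solution in [0, 32718): x = 17874.

Final answer: x ≡ 17874 (mod 32718); the representative in [0, 32718) is 17874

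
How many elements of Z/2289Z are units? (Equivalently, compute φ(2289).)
Z/2289Z has φ(2289) = 1296 units

An element a ∈ Z/2289Z is a unit iff gcd(a, 2289) = 1, so the number of units is φ(2289). φ is multiplicative, with φ(p^e) = p^e − p^(e−1). Factorise 2289 = 3 · 7 · 109. Then
  φ(2289) = (3 − 1) · (7 − 1) · (109 − 1) = 2 · 6 · 108 = 1296.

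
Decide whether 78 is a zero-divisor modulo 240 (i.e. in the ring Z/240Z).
YES

gcd(78, 240) = 6 > 1, so 78 is not a unit in Z/240Z. In Z/nZ every nonzero non-unit is a zero-divisor: explicitly, take b = 240/gcd = 40 ≠ 0 (mod 240); then 78·40 = 3120 = 13·240, i.e. 78·40 ≡ 0 (mod 240). So 78 is a zero-divisor.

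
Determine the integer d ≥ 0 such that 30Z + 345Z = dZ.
(30, 345) = (15); d = 15

In the PID Z, (a, b) is generated by gcd(a, b). Compute gcd(345, 30) with the extended Euclidean algorithm, tracking rows (r, s, t) with s·345 + t·30 = r:
  row A: (345, 1, 0)   [1·345 + 0·30 = 345]
  row B: (30, 0, 1)   [0·345 + 1·30 = 30]
  345 = 11·30 + 15   → row C = row A − 11·row B = (15, 1, −11)   [check: 1·345 − 11·30 = 15]
  30 = 2·15 + 0   → remainder 0, stop. gcd = 15 (last nonzero row C).
So gcd(30, 345) = 15, with Bézout identity 1·345 − 11·30 = 15. Containment (⊇): the Bézout identity exhibits 15 as an element of (30, 345), giving (15) ⊆ (30, 345). Containment (⊆): since 15 | 30 and 15 | 345 (30 = 15·2, 345 = 15·23), every Z-linear combination of 30 and 345 is divisible by 15, so (30, 345) ⊆ (15). Therefore (30, 345) = (15), d = 15.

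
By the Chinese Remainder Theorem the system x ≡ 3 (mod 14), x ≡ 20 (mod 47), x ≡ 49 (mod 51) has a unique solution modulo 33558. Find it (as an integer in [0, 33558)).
x ≡ 20653 (mod 33558); the representative in [0, 33558) is 20653

The moduli 14, 47, 51 are pairwise coprime, so by the CRT there is a unique solution mod 14·47·51 = 33558.
Solve by successive substitution. Start with x ≡ 3 (mod 14).
  Combine with x ≡ 20 (mod 47): write x = 3 + 14·t and require 3 + 14·t ≡ 20 (mod 47), i.e. 14·t ≡ 20 − 3 ≡ 17 (mod 47). Since 14^(−1) ≡ 37 (mod 47), t ≡ 37·17 ≡ 18 (mod 47). So x ≡ 3 + 14·18 = 255 (mod 658).
  Combine with x ≡ 49 (mod 51): write x = 255 + 658·t and require 255 + 658·t ≡ 49 (mod 51), i.e. 658·t ≡ 49 − 255 ≡ 49 (mod 51). Since 658^(−1) ≡ 10 (mod 51) (658 ≡ 46 (mod 51)), t ≡ 10·49 ≡ 31 (mod 51). So x ≡ 255 + 658·31 = 20653 (mod 33558).
Unique solution in [0, 33558): x = 20653.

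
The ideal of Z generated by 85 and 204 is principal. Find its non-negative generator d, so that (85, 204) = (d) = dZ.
(85, 204) = (17); d = 17

In the PID Z, (a, b) is generated by gcd(a, b). Compute gcd(204, 85) with the extended Euclidean algorithm, tracking rows (r, s, t) with s·204 + t·85 = r:
  row A: (204, 1, 0)   [1·204 + 0·85 = 204]
  row B: (85, 0, 1)   [0·204 + 1·85 = 85]
  204 = 2·85 + 34   → row C = row A − 2·row B = (34, 1, −2)   [check: 1·204 − 2·85 = 34]
  85 = 2·34 + 17   → row D = row B − 2·row C = (17, −2, 5)   [check: −2·204 + 5·85 = 17]
  34 = 2·17 + 0   → remainder 0, stop. gcd = 17 (last nonzero row D).
So gcd(85, 204) = 17, with Bézout identity −2·204 + 5·85 = 17. Containment (⊇): the Bézout identity exhibits 17 as an element of (85, 204), giving (17) ⊆ (85, 204). Containment (⊆): since 17 | 85 and 17 | 204 (85 = 17·5, 204 = 17·12), every Z-linear combination of 85 and 204 is divisible by 17, so (85, 204) ⊆ (17). Therefore (85, 204) = (17), d = 17.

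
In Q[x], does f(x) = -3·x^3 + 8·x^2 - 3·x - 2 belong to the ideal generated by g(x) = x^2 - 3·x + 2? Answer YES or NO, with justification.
YES

In Q[x] the ideal (g) consists of all multiples of g, so f ∈ (g) iff g | f, i.e. iff the remainder of f on division by g is 0. Divide f by g (g is monic, so eliminate the leading term of the running remainder at each step):
  leading term -3·x^3: subtract (-3·x)·g(x) = -3·x^3 + 9·x^2 - 6·x, leaving -x^2 + 3·x - 2
  leading term -x^2: subtract (-1)·g(x) = -x^2 + 3·x - 2, leaving 0
The remainder is 0, so f(x) = g(x) · h(x) with h(x) = -3·x - 1. Hence g | f, i.e. f ∈ (g).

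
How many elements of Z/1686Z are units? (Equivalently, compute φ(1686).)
Z/1686Z has φ(1686) = 560 units

An element a ∈ Z/1686Z is a unit iff gcd(a, 1686) = 1, so the number of units is φ(1686). φ is multiplicative, with φ(p^e) = p^e − p^(e−1). Factorise 1686 = 2 · 3 · 281. Then
  φ(1686) = (2 − 1) · (3 − 1) · (281 − 1) = 1 · 2 · 280 = 560.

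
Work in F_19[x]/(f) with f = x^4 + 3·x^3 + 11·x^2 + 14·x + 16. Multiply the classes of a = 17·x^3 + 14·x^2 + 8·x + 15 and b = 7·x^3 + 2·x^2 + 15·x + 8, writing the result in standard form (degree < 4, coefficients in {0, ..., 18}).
Multiply as integer polynomials: a · b = 119·x^6 + 132·x^5 + 339·x^4 + 467·x^3 + 262·x^2 + 289·x + 120. Reducing coefficients mod 19: a · b ≡ 5·x^6 + 18·x^5 + 16·x^4 + 11·x^3 + 15·x^2 + 4·x + 6. Now divide by f(x) = x^4 + 3·x^3 + 11·x^2 + 14·x + 16 in F_19[x], eliminating the leading term at each step:
  leading term 5·x^6: subtract (5·x^2)·f(x) = 5·x^6 + 15·x^5 + 17·x^4 + 13·x^3 + 4·x^2, leaving 3·x^5 + 18·x^4 + 17·x^3 + 11·x^2 + 4·x + 6 (coefficients mod 19)
  leading term 3·x^5: subtract (3·x)·f(x) = 3·x^5 + 9·x^4 + 14·x^3 + 4·x^2 + 10·x, leaving 9·x^4 + 3·x^3 + 7·x^2 + 13·x + 6 (coefficients mod 19)
  leading term 9·x^4: subtract (9)·f(x) = 9·x^4 + 8·x^3 + 4·x^2 + 12·x + 11, leaving 14·x^3 + 3·x^2 + x + 14 (coefficients mod 19)
The degree is now < 4, so this is the remainder. Hence a · b ≡ 14·x^3 + 3·x^2 + x + 14 in F_19[x]/(f).

Final answer: a · b ≡ 14·x^3 + 3·x^2 + x + 14 (mod f(x))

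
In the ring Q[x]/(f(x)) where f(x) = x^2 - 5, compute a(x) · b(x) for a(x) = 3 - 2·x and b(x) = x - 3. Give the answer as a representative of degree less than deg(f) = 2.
a · b ≡ 9·x - 19 (mod f(x))

First multiply in Q[x] without reducing: a · b = -2·x^2 + 9·x - 9. Now divide by f(x) = x^2 - 5, eliminating the leading term at each step:
  leading term -2·x^2: subtract (-2)·f(x) = 10 - 2·x^2, leaving 9·x - 19
The degree is now < 2, so this is the remainder. Hence a · b ≡ 9·x - 19 in Q[x]/(f).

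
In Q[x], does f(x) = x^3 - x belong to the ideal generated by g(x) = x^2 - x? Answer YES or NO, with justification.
YES

In Q[x] the ideal (g) consists of all multiples of g, so f ∈ (g) iff g | f, i.e. iff the remainder of f on division by g is 0. Divide f by g (g is monic, so eliminate the leading term of the running remainder at each step):
  leading term x^3: subtract (x)·g(x) = x^3 - x^2, leaving x^2 - x
  leading term x^2: subtract (1)·g(x) = x^2 - x, leaving 0
The remainder is 0, so f(x) = g(x) · h(x) with h(x) = x + 1. Hence g | f, i.e. f ∈ (g).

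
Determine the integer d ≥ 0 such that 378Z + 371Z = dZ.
(378, 371) = (7); d = 7

In the PID Z, (a, b) is generated by gcd(a, b). Compute gcd(378, 371) with the extended Euclidean algorithm, tracking rows (r, s, t) with s·378 + t·371 = r:
  row A: (378, 1, 0)   [1·378 + 0·371 = 378]
  row B: (371, 0, 1)   [0·378 + 1·371 = 371]
  378 = 1·371 + 7   → row C = row A − 1·row B = (7, 1, −1)   [check: 1·378 − 1·371 = 7]
  371 = 53·7 + 0   → remainder 0, stop. gcd = 7 (last nonzero row C).
So gcd(378, 371) = 7, with Bézout identity 1·378 − 1·371 = 7. Containment (⊇): the Bézout identity exhibits 7 as an element of (378, 371), giving (7) ⊆ (378, 371). Containment (⊆): since 7 | 378 and 7 | 371 (378 = 7·54, 371 = 7·53), every Z-linear combination of 378 and 371 is divisible by 7, so (378, 371) ⊆ (7). Therefore (378, 371) = (7), d = 7.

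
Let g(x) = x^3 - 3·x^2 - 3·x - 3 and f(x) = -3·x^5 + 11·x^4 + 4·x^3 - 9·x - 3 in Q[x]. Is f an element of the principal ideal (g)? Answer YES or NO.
In Q[x] the ideal (g) consists of all multiples of g, so f ∈ (g) iff g | f, i.e. iff the remainder of f on division by g is 0. Divide f by g (g is monic, so eliminate the leading term of the running remainder at each step):
  leading term -3·x^5: subtract (-3·x^2)·g(x) = -3·x^5 + 9·x^4 + 9·x^3 + 9·x^2, leaving 2·x^4 - 5·x^3 - 9·x^2 - 9·x - 3
  leading term 2·x^4: subtract (2·x)·g(x) = 2·x^4 - 6·x^3 - 6·x^2 - 6·x, leaving x^3 - 3·x^2 - 3·x - 3
  leading term x^3: subtract (1)·g(x) = x^3 - 3·x^2 - 3·x - 3, leaving 0
The remainder is 0, so f(x) = g(x) · h(x) with h(x) = -3·x^2 + 2·x + 1. Hence g | f, i.e. f ∈ (g).

Final answer: YES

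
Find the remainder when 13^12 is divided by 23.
Use repeated squaring. Binary(12) = 1100. Walk through the bits of the exponent 12 left-to-right: at each bit after the leading one, square the running value, then multiply by 13 if the bit is 1 (always reducing mod 23):
  bit 1 = 1 (leading): start with 13.
  bit 2 = 1: square 13^2 = 169 ≡ 8; bit is 1, so multiply 8·13 = 104 ≡ 12 (mod 23).
  bit 3 = 0: square 12^2 = 144 ≡ 6 (mod 23).
  bit 4 = 0: square 6^2 = 36 ≡ 13 (mod 23).
Final value: 13^12 ≡ 13 (mod 23).

Final answer: 13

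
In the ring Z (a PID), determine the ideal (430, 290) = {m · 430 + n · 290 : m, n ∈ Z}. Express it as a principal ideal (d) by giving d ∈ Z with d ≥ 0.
In the PID Z, (a, b) is generated by gcd(a, b). Compute gcd(430, 290) with the extended Euclidean algorithm, tracking rows (r, s, t) with s·430 + t·290 = r:
  row A: (430, 1, 0)   [1·430 + 0·290 = 430]
  row B: (290, 0, 1)   [0·430 + 1·290 = 290]
  430 = 1·290 + 140   → row C = row A − 1·row B = (140, 1, −1)   [check: 1·430 − 1·290 = 140]
  290 = 2·140 + 10   → row D = row B − 2·row C = (10, −2, 3)   [check: −2·430 + 3·290 = 10]
  140 = 14·10 + 0   → remainder 0, stop. gcd = 10 (last nonzero row D).
So gcd(430, 290) = 10, with Bézout identity −2·430 + 3·290 = 10. Containment (⊇): the Bézout identity exhibits 10 as an element of (430, 290), giving (10) ⊆ (430, 290). Containment (⊆): since 10 | 430 and 10 | 290 (430 = 10·43, 290 = 10·29), every Z-linear combination of 430 and 290 is divisible by 10, so (430, 290) ⊆ (10). Therefore (430, 290) = (10), d = 10.

Final answer: (430, 290) = (10); d = 10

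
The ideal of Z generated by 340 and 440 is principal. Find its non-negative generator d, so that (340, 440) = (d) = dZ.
In the PID Z, (a, b) is generated by gcd(a, b). Compute gcd(440, 340) with the extended Euclidean algorithm, tracking rows (r, s, t) with s·440 + t·340 = r:
  row A: (440, 1, 0)   [1·440 + 0·340 = 440]
  row B: (340, 0, 1)   [0·440 + 1·340 = 340]
  440 = 1·340 + 100   → row C = row A − 1·row B = (100, 1, −1)   [check: 1·440 − 1·340 = 100]
  340 = 3·100 + 40   → row D = row B − 3·row C = (40, −3, 4)   [check: −3·440 + 4·340 = 40]
  100 = 2·40 + 20   → row E = row C − 2·row D = (20, 7, −9)   [check: 7·440 − 9·340 = 20]
  40 = 2·20 + 0   → remainder 0, stop. gcd = 20 (last nonzero row E).
So gcd(340, 440) = 20, with Bézout identity 7·440 − 9·340 = 20. Containment (⊇): the Bézout identity exhibits 20 as an element of (340, 440), giving (20) ⊆ (340, 440). Containment (⊆): since 20 | 340 and 20 | 440 (340 = 20·17, 440 = 20·22), every Z-linear combination of 340 and 440 is divisible by 20, so (340, 440) ⊆ (20). Therefore (340, 440) = (20), d = 20.

Final answer: (340, 440) = (20); d = 20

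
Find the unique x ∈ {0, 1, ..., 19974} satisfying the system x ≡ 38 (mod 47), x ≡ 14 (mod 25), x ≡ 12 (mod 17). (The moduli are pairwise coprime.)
x ≡ 3939 (mod 19975); the representative in [0, 19975) is 3939

The moduli 47, 25, 17 are pairwise coprime, so by the CRT there is a unique solution mod 47·25·17 = 19975.
Solve by successive substitution. Start with x ≡ 38 (mod 47).
  Combine with x ≡ 14 (mod 25): write x = 38 + 47·t and require 38 + 47·t ≡ 14 (mod 25), i.e. 47·t ≡ 14 − 38 ≡ 1 (mod 25). Since 47^(−1) ≡ 8 (mod 25) (47 ≡ 22 (mod 25)), t ≡ 8·1 ≡ 8 (mod 25). So x ≡ 38 + 47·8 = 414 (mod 1175).
  Combine with x ≡ 12 (mod 17): write x = 414 + 1175·t and require 414 + 1175·t ≡ 12 (mod 17), i.e. 1175·t ≡ 12 − 414 ≡ 6 (mod 17). Since 1175^(−1) ≡ 9 (mod 17) (1175 ≡ 2 (mod 17)), t ≡ 9·6 ≡ 3 (mod 17). So x ≡ 414 + 1175·3 = 3939 (mod 19975).
Unique solution in [0, 19975): x = 3939.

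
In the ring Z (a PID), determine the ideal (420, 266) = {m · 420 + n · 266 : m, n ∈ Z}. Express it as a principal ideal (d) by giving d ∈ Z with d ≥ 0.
(420, 266) = (14); d = 14

In the PID Z, (a, b) is generated by gcd(a, b). Compute gcd(420, 266) with the extended Euclidean algorithm, tracking rows (r, s, t) with s·420 + t·266 = r:
  row A: (420, 1, 0)   [1·420 + 0·266 = 420]
  row B: (266, 0, 1)   [0·420 + 1·266 = 266]
  420 = 1·266 + 154   → row C = row A − 1·row B = (154, 1, −1)   [check: 1·420 − 1·266 = 154]
  266 = 1·154 + 112   → row D = row B − 1·row C = (112, −1, 2)   [check: −1·420 + 2·266 = 112]
  154 = 1·112 + 42   → row E = row C − 1·row D = (42, 2, −3)   [check: 2·420 − 3·266 = 42]
  112 = 2·42 + 28   → row F = row D − 2·row E = (28, −5, 8)   [check: −5·420 + 8·266 = 28]
  42 = 1·28 + 14   → row G = row E − 1·row F = (14, 7, −11)   [check: 7·420 − 11·266 = 14]
  28 = 2·14 + 0   → remainder 0, stop. gcd = 14 (last nonzero row G).
So gcd(420, 266) = 14, with Bézout identity 7·420 − 11·266 = 14. Containment (⊇): the Bézout identity exhibits 14 as an element of (420, 266), giving (14) ⊆ (420, 266). Containment (⊆): since 14 | 420 and 14 | 266 (420 = 14·30, 266 = 14·19), every Z-linear combination of 420 and 266 is divisible by 14, so (420, 266) ⊆ (14). Therefore (420, 266) = (14), d = 14.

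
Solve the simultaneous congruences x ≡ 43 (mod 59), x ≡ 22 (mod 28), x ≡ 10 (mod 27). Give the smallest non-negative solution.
The moduli 59, 28, 27 are pairwise coprime, so by the CRT there is a unique solution mod 59·28·27 = 44604.
Solve by successive substitution. Start with x ≡ 43 (mod 59).
  Combine with x ≡ 22 (mod 28): write x = 43 + 59·t and require 43 + 59·t ≡ 22 (mod 28), i.e. 59·t ≡ 22 − 43 ≡ 7 (mod 28). Since 59^(−1) ≡ 19 (mod 28) (59 ≡ 3 (mod 28)), t ≡ 19·7 ≡ 21 (mod 28). So x ≡ 43 + 59·21 = 1282 (mod 1652).
  Combine with x ≡ 10 (mod 27): write x = 1282 + 1652·t and require 1282 + 1652·t ≡ 10 (mod 27), i.e. 1652·t ≡ 10 − 1282 ≡ 24 (mod 27). Since 1652^(−1) ≡ 11 (mod 27) (1652 ≡ 5 (mod 27)), t ≡ 11·24 ≡ 21 (mod 27). So x ≡ 1282 + 1652·21 = 35974 (mod 44604).
Unique solution in [0, 44604): x = 35974.

Final answer: x ≡ 35974 (mod 44604); the representative in [0, 44604) is 35974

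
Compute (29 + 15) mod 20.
4

Reduce the summands first: 29 ≡ 9 (mod 20), so 29 + 15 ≡ 9 + 15 (mod 20). 9 + 15 = 24; 24 = 1·20 + 4, so (29 + 15) mod 20 = 4.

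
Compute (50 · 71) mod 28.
Reduce the factors first: 50 ≡ 22, 71 ≡ 15 (mod 28), so 50 · 71 ≡ 22 · 15 (mod 28). 22 · 15 = 330. Dividing by 28: 330 = 11·28 + 22. So (50 · 71) mod 28 = 22.

Final answer: 22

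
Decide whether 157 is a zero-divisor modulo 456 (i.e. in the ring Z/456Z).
NO

gcd(157, 456) = 1, so 157 is a unit in Z/456Z (it has a multiplicative inverse). A unit cannot be a zero-divisor: if 157·b ≡ 0 then multiplying both sides by 157^(−1) gives b ≡ 0. So 157 is not a zero-divisor.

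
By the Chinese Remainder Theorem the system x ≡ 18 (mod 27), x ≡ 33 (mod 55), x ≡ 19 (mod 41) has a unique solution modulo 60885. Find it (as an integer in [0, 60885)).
The moduli 27, 55, 41 are pairwise coprime, so by the CRT there is a unique solution mod 27·55·41 = 60885.
Solve by successive substitution. Start with x ≡ 18 (mod 27).
  Combine with x ≡ 33 (mod 55): write x = 18 + 27·t and require 18 + 27·t ≡ 33 (mod 55), i.e. 27·t ≡ 33 − 18 ≡ 15 (mod 55). Since 27^(−1) ≡ 53 (mod 55), t ≡ 53·15 ≡ 25 (mod 55). So x ≡ 18 + 27·25 = 693 (mod 1485).
  Combine with x ≡ 19 (mod 41): write x = 693 + 1485·t and require 693 + 1485·t ≡ 19 (mod 41), i.e. 1485·t ≡ 19 − 693 ≡ 23 (mod 41). Since 1485^(−1) ≡ 32 (mod 41) (1485 ≡ 9 (mod 41)), t ≡ 32·23 ≡ 39 (mod 41). So x ≡ 693 + 1485·39 = 58608 (mod 60885).
Unique solution in [0, 60885): x = 58608.

Final answer: x ≡ 58608 (mod 60885); the representative in [0, 60885) is 58608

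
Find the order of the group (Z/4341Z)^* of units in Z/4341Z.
|(Z/4341Z)^*| = 2892

(Z/4341Z)^* consists of the classes a with gcd(a, 4341) = 1, so its order is φ(4341). φ is multiplicative, with φ(p^e) = p^e − p^(e−1). Factorise 4341 = 3 · 1447. Then
  φ(4341) = (3 − 1) · (1447 − 1) = 2 · 1446 = 2892.
Thus |(Z/4341Z)^*| = 2892.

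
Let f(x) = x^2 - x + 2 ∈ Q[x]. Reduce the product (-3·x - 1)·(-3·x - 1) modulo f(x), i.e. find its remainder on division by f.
First multiply in Q[x] without reducing: a · b = 9·x^2 + 6·x + 1. Now divide by f(x) = x^2 - x + 2, eliminating the leading term at each step:
  leading term 9·x^2: subtract (9)·f(x) = 9·x^2 - 9·x + 18, leaving 15·x - 17
The degree is now < 2, so this is the remainder. Hence a · b ≡ 15·x - 17 in Q[x]/(f).

Final answer: a · b ≡ 15·x - 17 (mod f(x))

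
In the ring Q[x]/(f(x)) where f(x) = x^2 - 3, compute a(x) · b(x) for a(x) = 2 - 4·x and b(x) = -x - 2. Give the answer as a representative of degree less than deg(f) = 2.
First multiply in Q[x] without reducing: a · b = 4·x^2 + 6·x - 4. Now divide by f(x) = x^2 - 3, eliminating the leading term at each step:
  leading term 4·x^2: subtract (4)·f(x) = 4·x^2 - 12, leaving 6·x + 8
The degree is now < 2, so this is the remainder. Hence a · b ≡ 6·x + 8 in Q[x]/(f).

Final answer: a · b ≡ 6·x + 8 (mod f(x))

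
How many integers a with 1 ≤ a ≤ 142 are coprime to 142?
The number of a ∈ {1, ..., 142} with gcd(a, 142) = 1 is by definition Euler's totient φ(142). φ is multiplicative, with φ(p^e) = p^e − p^(e−1). Factorise 142 = 2 · 71. Then
  φ(142) = (2 − 1) · (71 − 1) = 1 · 70 = 70.
So there are 70 such integers.

Final answer: 70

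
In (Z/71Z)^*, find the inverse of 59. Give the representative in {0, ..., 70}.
Apply the extended Euclidean algorithm to (71, 59), tracking rows (r, s, t) with s·71 + t·59 = r. Each division r_prev = q·r_cur + r_new produces the new row as (previous row) − q·(current row):
  row A: (71, 1, 0)   [1·71 + 0·59 = 71]
  row B: (59, 0, 1)   [0·71 + 1·59 = 59]
  71 = 1·59 + 12   → row C = row A − 1·row B = (12, 1, −1)   [check: 1·71 − 1·59 = 12]
  59 = 4·12 + 11   → row D = row B − 4·row C = (11, −4, 5)   [check: −4·71 + 5·59 = 11]
  12 = 1·11 + 1   → row E = row C − 1·row D = (1, 5, −6)   [check: 5·71 − 6·59 = 1]
  11 = 11·1 + 0   → remainder 0, stop. gcd = 1 (last nonzero row E).
The gcd is 1, so 59 is invertible mod 71. The last nonzero row gives 5·71 − 6·59 = 1, so t = −6. So 59^(−1) ≡ −6 ≡ 65 (mod 71). Verify: 59 · 65 = 3835 ≡ 1 (mod 71). ✓

Final answer: 59^(−1) ≡ 65 (mod 71)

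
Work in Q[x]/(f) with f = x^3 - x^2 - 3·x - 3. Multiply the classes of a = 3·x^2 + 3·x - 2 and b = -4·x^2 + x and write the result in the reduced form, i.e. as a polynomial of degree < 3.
a · b ≡ -46·x^2 - 101·x - 63 (mod f(x))

First multiply in Q[x] without reducing: a · b = -12·x^4 - 9·x^3 + 11·x^2 - 2·x. Now divide by f(x) = x^3 - x^2 - 3·x - 3, eliminating the leading term at each step:
  leading term -12·x^4: subtract (-12·x)·f(x) = -12·x^4 + 12·x^3 + 36·x^2 + 36·x, leaving -21·x^3 - 25·x^2 - 38·x
  leading term -21·x^3: subtract (-21)·f(x) = -21·x^3 + 21·x^2 + 63·x + 63, leaving -46·x^2 - 101·x - 63
The degree is now < 3, so this is the remainder. Hence a · b ≡ -46·x^2 - 101·x - 63 in Q[x]/(f).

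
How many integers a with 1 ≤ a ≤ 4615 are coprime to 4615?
The number of a ∈ {1, ..., 4615} with gcd(a, 4615) = 1 is by definition Euler's totient φ(4615). φ is multiplicative, with φ(p^e) = p^e − p^(e−1). Factorise 4615 = 5 · 13 · 71. Then
  φ(4615) = (5 − 1) · (13 − 1) · (71 − 1) = 4 · 12 · 70 = 3360.
So there are 3360 such integers.

Final answer: 3360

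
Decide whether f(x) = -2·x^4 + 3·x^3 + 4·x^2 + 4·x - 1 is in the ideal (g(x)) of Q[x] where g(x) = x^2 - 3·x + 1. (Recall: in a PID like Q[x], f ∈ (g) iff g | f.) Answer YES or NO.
In Q[x] the ideal (g) consists of all multiples of g, so f ∈ (g) iff g | f, i.e. iff the remainder of f on division by g is 0. Divide f by g (g is monic, so eliminate the leading term of the running remainder at each step):
  leading term -2·x^4: subtract (-2·x^2)·g(x) = -2·x^4 + 6·x^3 - 2·x^2, leaving -3·x^3 + 6·x^2 + 4·x - 1
  leading term -3·x^3: subtract (-3·x)·g(x) = -3·x^3 + 9·x^2 - 3·x, leaving -3·x^2 + 7·x - 1
  leading term -3·x^2: subtract (-3)·g(x) = -3·x^2 + 9·x - 3, leaving 2 - 2·x
The remainder r(x) = 2 - 2·x ≠ 0 (and deg r < deg g), so g ∤ f, i.e. f ∉ (g).

Final answer: NO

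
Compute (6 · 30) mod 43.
Both factors are already reduced mod 43. 6 · 30 = 180. Dividing by 43: 180 = 4·43 + 8. So (6 · 30) mod 43 = 8.

Final answer: 8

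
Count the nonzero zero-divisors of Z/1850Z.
Z/1850Z has 1129 nonzero zero-divisors

In Z/1850Z each nonzero element is either a unit (gcd with 1850 is 1) or a zero-divisor (gcd > 1). The number of units is φ(1850): factorise 1850 = 2 · 5^2 · 37, so φ(1850) = (2 − 1) · (5^2 − 5^1) · (37 − 1) = 1 · 20 · 36 = 720. The nonzero elements number 1850 − 1 = 1849. Hence the nonzero zero-divisors number 1849 − 720 = 1129.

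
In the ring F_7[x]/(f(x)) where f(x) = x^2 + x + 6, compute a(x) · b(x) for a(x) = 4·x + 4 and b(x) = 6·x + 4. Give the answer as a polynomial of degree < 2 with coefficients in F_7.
a · b ≡ 2·x + 5 (mod f(x))

Multiply as integer polynomials: a · b = 24·x^2 + 40·x + 16. Reducing coefficients mod 7: a · b ≡ 3·x^2 + 5·x + 2. Now divide by f(x) = x^2 + x + 6 in F_7[x], eliminating the leading term at each step:
  leading term 3·x^2: subtract (3)·f(x) = 3·x^2 + 3·x + 4, leaving 2·x + 5 (coefficients mod 7)
The degree is now < 2, so this is the remainder. Hence a · b ≡ 2·x + 5 in F_7[x]/(f).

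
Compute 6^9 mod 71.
27

Use repeated squaring. Binary(9) = 1001. Walk through the bits of the exponent 9 left-to-right: at each bit after the leading one, square the running value, then multiply by 6 if the bit is 1 (always reducing mod 71):
  bit 1 = 1 (leading): start with 6.
  bit 2 = 0: square 6^2 = 36 (mod 71).
  bit 3 = 0: square 36^2 = 1296 ≡ 18 (mod 71).
  bit 4 = 1: square 18^2 = 324 ≡ 40; bit is 1, so multiply 40·6 = 240 ≡ 27 (mod 71).
Final value: 6^9 ≡ 27 (mod 71).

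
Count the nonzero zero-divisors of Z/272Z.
In Z/272Z each nonzero element is either a unit (gcd with 272 is 1) or a zero-divisor (gcd > 1). The number of units is φ(272): factorise 272 = 2^4 · 17, so φ(272) = (2^4 − 2^3) · (17 − 1) = 8 · 16 = 128. The nonzero elements number 272 − 1 = 271. Hence the nonzero zero-divisors number 271 − 128 = 143.

Final answer: Z/272Z has 143 nonzero zero-divisors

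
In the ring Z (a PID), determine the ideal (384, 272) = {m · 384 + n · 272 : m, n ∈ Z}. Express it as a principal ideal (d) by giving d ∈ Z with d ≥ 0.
(384, 272) = (16); d = 16

In the PID Z, (a, b) is generated by gcd(a, b). Compute gcd(384, 272) with the extended Euclidean algorithm, tracking rows (r, s, t) with s·384 + t·272 = r:
  row A: (384, 1, 0)   [1·384 + 0·272 = 384]
  row B: (272, 0, 1)   [0·384 + 1·272 = 272]
  384 = 1·272 + 112   → row C = row A − 1·row B = (112, 1, −1)   [check: 1·384 − 1·272 = 112]
  272 = 2·112 + 48   → row D = row B − 2·row C = (48, −2, 3)   [check: −2·384 + 3·272 = 48]
  112 = 2·48 + 16   → row E = row C − 2·row D = (16, 5, −7)   [check: 5·384 − 7·272 = 16]
  48 = 3·16 + 0   → remainder 0, stop. gcd = 16 (last nonzero row E).
So gcd(384, 272) = 16, with Bézout identity 5·384 − 7·272 = 16. Containment (⊇): the Bézout identity exhibits 16 as an element of (384, 272), giving (16) ⊆ (384, 272). Containment (⊆): since 16 | 384 and 16 | 272 (384 = 16·24, 272 = 16·17), every Z-linear combination of 384 and 272 is divisible by 16, so (384, 272) ⊆ (16). Therefore (384, 272) = (16), d = 16.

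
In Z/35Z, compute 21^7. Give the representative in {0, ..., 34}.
21

Use repeated squaring. Binary(7) = 111. Walk through the bits of the exponent 7 left-to-right: at each bit after the leading one, square the running value, then multiply by 21 if the bit is 1 (always reducing mod 35):
  bit 1 = 1 (leading): start with 21.
  bit 2 = 1: square 21^2 = 441 ≡ 21; bit is 1, so multiply 21·21 = 441 ≡ 21 (mod 35).
  bit 3 = 1: square 21^2 = 441 ≡ 21; bit is 1, so multiply 21·21 = 441 ≡ 21 (mod 35).
Final value: 21^7 ≡ 21 (mod 35).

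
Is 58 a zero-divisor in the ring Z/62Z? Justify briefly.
YES

gcd(58, 62) = 2 > 1, so 58 is not a unit in Z/62Z. In Z/nZ every nonzero non-unit is a zero-divisor: explicitly, take b = 62/gcd = 31 ≠ 0 (mod 62); then 58·31 = 1798 = 29·62, i.e. 58·31 ≡ 0 (mod 62). So 58 is a zero-divisor.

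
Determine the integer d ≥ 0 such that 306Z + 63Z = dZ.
In the PID Z, (a, b) is generated by gcd(a, b). Compute gcd(306, 63) with the extended Euclidean algorithm, tracking rows (r, s, t) with s·306 + t·63 = r:
  row A: (306, 1, 0)   [1·306 + 0·63 = 306]
  row B: (63, 0, 1)   [0·306 + 1·63 = 63]
  306 = 4·63 + 54   → row C = row A − 4·row B = (54, 1, −4)   [check: 1·306 − 4·63 = 54]
  63 = 1·54 + 9   → row D = row B − 1·row C = (9, −1, 5)   [check: −1·306 + 5·63 = 9]
  54 = 6·9 + 0   → remainder 0, stop. gcd = 9 (last nonzero row D).
So gcd(306, 63) = 9, with Bézout identity −1·306 + 5·63 = 9. Containment (⊇): the Bézout identity exhibits 9 as an element of (306, 63), giving (9) ⊆ (306, 63). Containment (⊆): since 9 | 306 and 9 | 63 (306 = 9·34, 63 = 9·7), every Z-linear combination of 306 and 63 is divisible by 9, so (306, 63) ⊆ (9). Therefore (306, 63) = (9), d = 9.

Final answer: (306, 63) = (9); d = 9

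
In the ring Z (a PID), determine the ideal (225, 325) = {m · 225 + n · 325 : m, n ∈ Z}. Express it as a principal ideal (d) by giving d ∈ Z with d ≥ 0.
(225, 325) = (25); d = 25

In the PID Z, (a, b) is generated by gcd(a, b). Compute gcd(325, 225) with the extended Euclidean algorithm, tracking rows (r, s, t) with s·325 + t·225 = r:
  row A: (325, 1, 0)   [1·325 + 0·225 = 325]
  row B: (225, 0, 1)   [0·325 + 1·225 = 225]
  325 = 1·225 + 100   → row C = row A − 1·row B = (100, 1, −1)   [check: 1·325 − 1·225 = 100]
  225 = 2·100 + 25   → row D = row B − 2·row C = (25, −2, 3)   [check: −2·325 + 3·225 = 25]
  100 = 4·25 + 0   → remainder 0, stop. gcd = 25 (last nonzero row D).
So gcd(225, 325) = 25, with Bézout identity −2·325 + 3·225 = 25. Containment (⊇): the Bézout identity exhibits 25 as an element of (225, 325), giving (25) ⊆ (225, 325). Containment (⊆): since 25 | 225 and 25 | 325 (225 = 25·9, 325 = 25·13), every Z-linear combination of 225 and 325 is divisible by 25, so (225, 325) ⊆ (25). Therefore (225, 325) = (25), d = 25.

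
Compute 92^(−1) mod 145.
92^(−1) ≡ 93 (mod 145)

Apply the extended Euclidean algorithm to (145, 92), tracking rows (r, s, t) with s·145 + t·92 = r. Each division r_prev = q·r_cur + r_new produces the new row as (previous row) − q·(current row):
  row A: (145, 1, 0)   [1·145 + 0·92 = 145]
  row B: (92, 0, 1)   [0·145 + 1·92 = 92]
  145 = 1·92 + 53   → row C = row A − 1·row B = (53, 1, −1)   [check: 1·145 − 1·92 = 53]
  92 = 1·53 + 39   → row D = row B − 1·row C = (39, −1, 2)   [check: −1·145 + 2·92 = 39]
  53 = 1·39 + 14   → row E = row C − 1·row D = (14, 2, −3)   [check: 2·145 − 3·92 = 14]
  39 = 2·14 + 11   → row F = row D − 2·row E = (11, −5, 8)   [check: −5·145 + 8·92 = 11]
  14 = 1·11 + 3   → row G = row E − 1·row F = (3, 7, −11)   [check: 7·145 − 11·92 = 3]
  11 = 3·3 + 2   → row H = row F − 3·row G = (2, −26, 41)   [check: −26·145 + 41·92 = 2]
  3 = 1·2 + 1   → row I = row G − 1·row H = (1, 33, −52)   [check: 33·145 − 52·92 = 1]
  2 = 2·1 + 0   → remainder 0, stop. gcd = 1 (last nonzero row I).
The gcd is 1, so 92 is invertible mod 145. The last nonzero row gives 33·145 − 52·92 = 1, so t = −52. So 92^(−1) ≡ −52 ≡ 93 (mod 145). Verify: 92 · 93 = 8556 ≡ 1 (mod 145). ✓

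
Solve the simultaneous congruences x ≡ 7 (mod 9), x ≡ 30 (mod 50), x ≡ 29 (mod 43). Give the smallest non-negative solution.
x ≡ 17530 (mod 19350); the representative in [0, 19350) is 17530

The moduli 9, 50, 43 are pairwise coprime, so by the CRT there is a unique solution mod 9·50·43 = 19350.
Solve by successive substitution. Start with x ≡ 7 (mod 9).
  Combine with x ≡ 30 (mod 50): write x = 7 + 9·t and require 7 + 9·t ≡ 30 (mod 50), i.e. 9·t ≡ 30 − 7 ≡ 23 (mod 50). Since 9^(−1) ≡ 39 (mod 50), t ≡ 39·23 ≡ 47 (mod 50). So x ≡ 7 + 9·47 = 430 (mod 450).
  Combine with x ≡ 29 (mod 43): write x = 430 + 450·t and require 430 + 450·t ≡ 29 (mod 43), i.e. 450·t ≡ 29 − 430 ≡ 29 (mod 43). Since 450^(−1) ≡ 28 (mod 43) (450 ≡ 20 (mod 43)), t ≡ 28·29 ≡ 38 (mod 43). So x ≡ 430 + 450·38 = 17530 (mod 19350).
Unique solution in [0, 19350): x = 17530.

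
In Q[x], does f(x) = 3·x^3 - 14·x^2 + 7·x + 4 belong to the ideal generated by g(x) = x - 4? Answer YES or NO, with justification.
In Q[x] the ideal (g) consists of all multiples of g, so f ∈ (g) iff g | f, i.e. iff the remainder of f on division by g is 0. Divide f by g (g is monic, so eliminate the leading term of the running remainder at each step):
  leading term 3·x^3: subtract (3·x^2)·g(x) = 3·x^3 - 12·x^2, leaving -2·x^2 + 7·x + 4
  leading term -2·x^2: subtract (-2·x)·g(x) = -2·x^2 + 8·x, leaving 4 - x
  leading term -x: subtract (-1)·g(x) = 4 - x, leaving 0
The remainder is 0, so f(x) = g(x) · h(x) with h(x) = 3·x^2 - 2·x - 1. Hence g | f, i.e. f ∈ (g).

Final answer: YES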